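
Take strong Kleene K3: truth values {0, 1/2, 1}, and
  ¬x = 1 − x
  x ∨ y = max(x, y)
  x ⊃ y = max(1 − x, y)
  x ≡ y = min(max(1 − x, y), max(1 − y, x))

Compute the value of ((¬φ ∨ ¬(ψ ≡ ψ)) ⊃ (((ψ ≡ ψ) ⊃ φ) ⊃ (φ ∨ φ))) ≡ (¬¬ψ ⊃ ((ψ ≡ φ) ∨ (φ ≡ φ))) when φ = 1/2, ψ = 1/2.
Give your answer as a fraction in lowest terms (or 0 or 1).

¬φ = ¬1/2 = 1/2
ψ ≡ ψ = 1/2 ≡ 1/2 = 1/2
¬(ψ ≡ ψ) = ¬1/2 = 1/2
¬φ ∨ ¬(ψ ≡ ψ) = 1/2 ∨ 1/2 = 1/2
ψ ≡ ψ = 1/2 ≡ 1/2 = 1/2
(ψ ≡ ψ) ⊃ φ = 1/2 ⊃ 1/2 = 1/2
φ ∨ φ = 1/2 ∨ 1/2 = 1/2
((ψ ≡ ψ) ⊃ φ) ⊃ (φ ∨ φ) = 1/2 ⊃ 1/2 = 1/2
(¬φ ∨ ¬(ψ ≡ ψ)) ⊃ (((ψ ≡ ψ) ⊃ φ) ⊃ (φ ∨ φ)) = 1/2 ⊃ 1/2 = 1/2
¬ψ = ¬1/2 = 1/2
¬¬ψ = ¬1/2 = 1/2
ψ ≡ φ = 1/2 ≡ 1/2 = 1/2
φ ≡ φ = 1/2 ≡ 1/2 = 1/2
(ψ ≡ φ) ∨ (φ ≡ φ) = 1/2 ∨ 1/2 = 1/2
¬¬ψ ⊃ ((ψ ≡ φ) ∨ (φ ≡ φ)) = 1/2 ⊃ 1/2 = 1/2
((¬φ ∨ ¬(ψ ≡ ψ)) ⊃ (((ψ ≡ ψ) ⊃ φ) ⊃ (φ ∨ φ))) ≡ (¬¬ψ ⊃ ((ψ ≡ φ) ∨ (φ ≡ φ))) = 1/2 ≡ 1/2 = 1/2

1/2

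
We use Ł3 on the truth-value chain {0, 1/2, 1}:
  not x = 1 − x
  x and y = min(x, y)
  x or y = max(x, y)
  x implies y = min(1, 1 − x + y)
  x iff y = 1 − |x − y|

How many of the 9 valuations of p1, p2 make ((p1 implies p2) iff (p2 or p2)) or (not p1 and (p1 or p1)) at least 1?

p1 = 0, p2 = 0 ↦ 0  <
p1 = 0, p2 = 1/2 ↦ 1/2  <
p1 = 0, p2 = 1 ↦ 1  ≥
p1 = 1/2, p2 = 0 ↦ 1/2  <
p1 = 1/2, p2 = 1/2 ↦ 1/2  <
p1 = 1/2, p2 = 1 ↦ 1  ≥
p1 = 1, p2 = 0 ↦ 1  ≥
p1 = 1, p2 = 1/2 ↦ 1  ≥
p1 = 1, p2 = 1 ↦ 1  ≥
So 5 of the 9 assignments meet the threshold.

5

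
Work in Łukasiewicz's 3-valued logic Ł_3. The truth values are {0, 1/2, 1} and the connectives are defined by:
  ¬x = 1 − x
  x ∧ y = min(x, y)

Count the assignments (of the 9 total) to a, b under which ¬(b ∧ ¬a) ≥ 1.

5

a = 0, b = 0 ↦ 1  ≥
a = 0, b = 1/2 ↦ 1/2  <
a = 0, b = 1 ↦ 0  <
a = 1/2, b = 0 ↦ 1  ≥
a = 1/2, b = 1/2 ↦ 1/2  <
a = 1/2, b = 1 ↦ 1/2  <
a = 1, b = 0 ↦ 1  ≥
a = 1, b = 1/2 ↦ 1  ≥
a = 1, b = 1 ↦ 1  ≥
So 5 of the 9 assignments meet the threshold.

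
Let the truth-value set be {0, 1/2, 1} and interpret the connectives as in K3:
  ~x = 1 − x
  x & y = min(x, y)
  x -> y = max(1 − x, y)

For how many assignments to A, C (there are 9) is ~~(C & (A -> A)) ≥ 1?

2

A = 0, C = 0 ↦ 0  <
A = 0, C = 1/2 ↦ 1/2  <
A = 0, C = 1 ↦ 1  ≥
A = 1/2, C = 0 ↦ 0  <
A = 1/2, C = 1/2 ↦ 1/2  <
A = 1/2, C = 1 ↦ 1/2  <
A = 1, C = 0 ↦ 0  <
A = 1, C = 1/2 ↦ 1/2  <
A = 1, C = 1 ↦ 1  ≥
So 2 of the 9 assignments meet the threshold.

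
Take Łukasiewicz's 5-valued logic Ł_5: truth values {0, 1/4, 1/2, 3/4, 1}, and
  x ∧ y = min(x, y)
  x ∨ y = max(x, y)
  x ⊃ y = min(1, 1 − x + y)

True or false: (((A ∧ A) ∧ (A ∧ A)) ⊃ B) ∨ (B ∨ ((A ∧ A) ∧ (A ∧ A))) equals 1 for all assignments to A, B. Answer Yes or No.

Counterexample: take A = 1/4, B = 0.
A ∧ A = 1/4 ∧ 1/4 = 1/4
A ∧ A = 1/4 ∧ 1/4 = 1/4
(A ∧ A) ∧ (A ∧ A) = 1/4 ∧ 1/4 = 1/4
((A ∧ A) ∧ (A ∧ A)) ⊃ B = 1/4 ⊃ 0 = 3/4
A ∧ A = 1/4 ∧ 1/4 = 1/4
A ∧ A = 1/4 ∧ 1/4 = 1/4
(A ∧ A) ∧ (A ∧ A) = 1/4 ∧ 1/4 = 1/4
B ∨ ((A ∧ A) ∧ (A ∧ A)) = 0 ∨ 1/4 = 1/4
(((A ∧ A) ∧ (A ∧ A)) ⊃ B) ∨ (B ∨ ((A ∧ A) ∧ (A ∧ A))) = 3/4 ∨ 1/4 = 3/4
This gives 3/4 ≠ 1.

No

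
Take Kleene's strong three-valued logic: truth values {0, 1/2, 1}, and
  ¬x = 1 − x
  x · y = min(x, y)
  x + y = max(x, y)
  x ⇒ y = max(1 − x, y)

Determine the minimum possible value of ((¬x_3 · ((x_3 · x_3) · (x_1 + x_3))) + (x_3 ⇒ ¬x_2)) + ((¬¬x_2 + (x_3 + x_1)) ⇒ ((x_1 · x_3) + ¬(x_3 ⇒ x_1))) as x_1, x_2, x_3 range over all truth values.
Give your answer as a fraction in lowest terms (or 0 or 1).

Take x_1 = 0, x_2 = 1/2, x_3 = 1/2:
¬x_3 = ¬1/2 = 1/2
x_3 · x_3 = 1/2 · 1/2 = 1/2
x_1 + x_3 = 0 + 1/2 = 1/2
(x_3 · x_3) · (x_1 + x_3) = 1/2 · 1/2 = 1/2
¬x_3 · ((x_3 · x_3) · (x_1 + x_3)) = 1/2 · 1/2 = 1/2
¬x_2 = ¬1/2 = 1/2
x_3 ⇒ ¬x_2 = 1/2 ⇒ 1/2 = 1/2
(¬x_3 · ((x_3 · x_3) · (x_1 + x_3))) + (x_3 ⇒ ¬x_2) = 1/2 + 1/2 = 1/2
¬x_2 = ¬1/2 = 1/2
¬¬x_2 = ¬1/2 = 1/2
x_3 + x_1 = 1/2 + 0 = 1/2
¬¬x_2 + (x_3 + x_1) = 1/2 + 1/2 = 1/2
x_1 · x_3 = 0 · 1/2 = 0
x_3 ⇒ x_1 = 1/2 ⇒ 0 = 1/2
¬(x_3 ⇒ x_1) = ¬1/2 = 1/2
(x_1 · x_3) + ¬(x_3 ⇒ x_1) = 0 + 1/2 = 1/2
(¬¬x_2 + (x_3 + x_1)) ⇒ ((x_1 · x_3) + ¬(x_3 ⇒ x_1)) = 1/2 ⇒ 1/2 = 1/2
((¬x_3 · ((x_3 · x_3) · (x_1 + x_3))) + (x_3 ⇒ ¬x_2)) + ((¬¬x_2 + (x_3 + x_1)) ⇒ ((x_1 · x_3) + ¬(x_3 ⇒ x_1))) = 1/2 + 1/2 = 1/2
No assignment yields a value below 1/2, so this is the minimum.

1/2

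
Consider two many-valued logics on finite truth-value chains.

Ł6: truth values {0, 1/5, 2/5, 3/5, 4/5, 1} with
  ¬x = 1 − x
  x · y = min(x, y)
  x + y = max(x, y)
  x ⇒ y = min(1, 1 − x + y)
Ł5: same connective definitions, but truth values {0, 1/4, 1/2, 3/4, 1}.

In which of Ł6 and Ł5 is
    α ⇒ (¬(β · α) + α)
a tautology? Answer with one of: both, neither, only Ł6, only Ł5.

both

In Ł6: every assignment gives 1 — tautology.
In Ł5: every assignment gives 1 — tautology.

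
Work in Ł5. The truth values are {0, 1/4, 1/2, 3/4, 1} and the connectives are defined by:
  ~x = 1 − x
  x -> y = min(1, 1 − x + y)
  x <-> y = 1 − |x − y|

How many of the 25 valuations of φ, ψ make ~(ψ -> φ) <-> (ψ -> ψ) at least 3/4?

3

value 1: 1 assignment (counts)
value 3/4: 2 assignments (counts)
value 1/2: 3 assignments
value 1/4: 4 assignments
value 0: 15 assignments
So 3 of the 25 assignments meet the threshold.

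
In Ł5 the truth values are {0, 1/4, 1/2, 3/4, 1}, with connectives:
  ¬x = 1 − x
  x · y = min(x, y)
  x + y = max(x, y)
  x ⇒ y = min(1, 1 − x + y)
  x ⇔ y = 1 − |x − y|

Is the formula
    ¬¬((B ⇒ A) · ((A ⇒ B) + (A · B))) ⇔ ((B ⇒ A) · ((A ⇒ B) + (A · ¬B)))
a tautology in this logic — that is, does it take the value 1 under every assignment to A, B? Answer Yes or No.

Counterexample: take A = 3/4, B = 0.
B ⇒ A = 0 ⇒ 3/4 = 1
A ⇒ B = 3/4 ⇒ 0 = 1/4
A · B = 3/4 · 0 = 0
(A ⇒ B) + (A · B) = 1/4 + 0 = 1/4
(B ⇒ A) · ((A ⇒ B) + (A · B)) = 1 · 1/4 = 1/4
¬((B ⇒ A) · ((A ⇒ B) + (A · B))) = ¬1/4 = 3/4
¬¬((B ⇒ A) · ((A ⇒ B) + (A · B))) = ¬3/4 = 1/4
B ⇒ A = 0 ⇒ 3/4 = 1
A ⇒ B = 3/4 ⇒ 0 = 1/4
¬B = ¬0 = 1
A · ¬B = 3/4 · 1 = 3/4
(A ⇒ B) + (A · ¬B) = 1/4 + 3/4 = 3/4
(B ⇒ A) · ((A ⇒ B) + (A · ¬B)) = 1 · 3/4 = 3/4
¬¬((B ⇒ A) · ((A ⇒ B) + (A · B))) ⇔ ((B ⇒ A) · ((A ⇒ B) + (A · ¬B))) = 1/4 ⇔ 3/4 = 1/2
This gives 1/2 ≠ 1.

No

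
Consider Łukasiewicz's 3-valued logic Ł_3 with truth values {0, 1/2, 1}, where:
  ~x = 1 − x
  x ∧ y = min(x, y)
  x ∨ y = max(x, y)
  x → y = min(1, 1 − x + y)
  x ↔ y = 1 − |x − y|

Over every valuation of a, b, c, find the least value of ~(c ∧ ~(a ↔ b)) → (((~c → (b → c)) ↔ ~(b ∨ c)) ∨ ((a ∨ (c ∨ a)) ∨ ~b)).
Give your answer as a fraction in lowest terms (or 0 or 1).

1/2

Take a = 1/2, b = 1/2, c = 1/2:
a ↔ b = 1/2 ↔ 1/2 = 1
~(a ↔ b) = ~1 = 0
c ∧ ~(a ↔ b) = 1/2 ∧ 0 = 0
~(c ∧ ~(a ↔ b)) = ~0 = 1
~c = ~1/2 = 1/2
b → c = 1/2 → 1/2 = 1
~c → (b → c) = 1/2 → 1 = 1
b ∨ c = 1/2 ∨ 1/2 = 1/2
~(b ∨ c) = ~1/2 = 1/2
(~c → (b → c)) ↔ ~(b ∨ c) = 1 ↔ 1/2 = 1/2
c ∨ a = 1/2 ∨ 1/2 = 1/2
a ∨ (c ∨ a) = 1/2 ∨ 1/2 = 1/2
~b = ~1/2 = 1/2
(a ∨ (c ∨ a)) ∨ ~b = 1/2 ∨ 1/2 = 1/2
((~c → (b → c)) ↔ ~(b ∨ c)) ∨ ((a ∨ (c ∨ a)) ∨ ~b) = 1/2 ∨ 1/2 = 1/2
~(c ∧ ~(a ↔ b)) → (((~c → (b → c)) ↔ ~(b ∨ c)) ∨ ((a ∨ (c ∨ a)) ∨ ~b)) = 1 → 1/2 = 1/2
No assignment yields a value below 1/2, so this is the minimum.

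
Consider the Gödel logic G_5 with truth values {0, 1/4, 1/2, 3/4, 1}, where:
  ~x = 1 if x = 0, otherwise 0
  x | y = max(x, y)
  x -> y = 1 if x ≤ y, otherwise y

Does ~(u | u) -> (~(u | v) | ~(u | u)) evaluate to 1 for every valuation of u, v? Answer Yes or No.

At u = 1/2, v = 1/4, for instance:
u | u = 1/2 | 1/2 = 1/2
~(u | u) = ~1/2 = 0
u | v = 1/2 | 1/4 = 1/2
~(u | v) = ~1/2 = 0
~(u | v) | ~(u | u) = 0 | 0 = 0
~(u | u) -> (~(u | v) | ~(u | u)) = 0 -> 0 = 1
and checking the remaining 24 assignments likewise gives ≥ 1 in every case.

Yes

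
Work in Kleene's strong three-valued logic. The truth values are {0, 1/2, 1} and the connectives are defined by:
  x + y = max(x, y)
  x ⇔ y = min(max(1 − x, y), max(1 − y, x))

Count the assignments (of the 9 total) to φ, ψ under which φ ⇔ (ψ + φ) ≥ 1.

φ = 0, ψ = 0 ↦ 1  ≥
φ = 0, ψ = 1/2 ↦ 1/2  <
φ = 0, ψ = 1 ↦ 0  <
φ = 1/2, ψ = 0 ↦ 1/2  <
φ = 1/2, ψ = 1/2 ↦ 1/2  <
φ = 1/2, ψ = 1 ↦ 1/2  <
φ = 1, ψ = 0 ↦ 1  ≥
φ = 1, ψ = 1/2 ↦ 1  ≥
φ = 1, ψ = 1 ↦ 1  ≥
So 4 of the 9 assignments meet the threshold.

4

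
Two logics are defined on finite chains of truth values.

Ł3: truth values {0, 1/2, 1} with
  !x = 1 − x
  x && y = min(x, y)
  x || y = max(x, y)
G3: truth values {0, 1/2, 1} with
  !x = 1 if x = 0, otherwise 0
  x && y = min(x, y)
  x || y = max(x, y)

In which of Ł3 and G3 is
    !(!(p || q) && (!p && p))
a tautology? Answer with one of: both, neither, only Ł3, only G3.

only G3

In Ł3: at p = 1/2, q = 0 the value is 1/2 — not a tautology.
In G3: every assignment gives 1 — tautology.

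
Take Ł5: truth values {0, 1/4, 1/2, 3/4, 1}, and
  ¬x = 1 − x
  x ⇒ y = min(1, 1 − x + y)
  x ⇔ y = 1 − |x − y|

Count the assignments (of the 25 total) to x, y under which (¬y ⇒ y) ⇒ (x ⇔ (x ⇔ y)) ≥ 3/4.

21

value 1: 13 assignments (counts)
value 3/4: 8 assignments (counts)
value 1/2: 4 assignments
So 21 of the 25 assignments meet the threshold.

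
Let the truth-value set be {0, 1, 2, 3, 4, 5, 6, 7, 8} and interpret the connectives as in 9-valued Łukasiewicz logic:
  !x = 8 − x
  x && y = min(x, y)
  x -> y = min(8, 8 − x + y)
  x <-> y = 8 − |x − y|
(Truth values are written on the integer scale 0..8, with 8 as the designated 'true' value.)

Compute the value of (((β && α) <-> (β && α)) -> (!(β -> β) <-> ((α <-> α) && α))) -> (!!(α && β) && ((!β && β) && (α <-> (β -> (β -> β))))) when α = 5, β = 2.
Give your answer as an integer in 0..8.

β && α = 2 && 5 = 2
β && α = 2 && 5 = 2
(β && α) <-> (β && α) = 2 <-> 2 = 8
β -> β = 2 -> 2 = 8
!(β -> β) = !8 = 0
α <-> α = 5 <-> 5 = 8
(α <-> α) && α = 8 && 5 = 5
!(β -> β) <-> ((α <-> α) && α) = 0 <-> 5 = 3
((β && α) <-> (β && α)) -> (!(β -> β) <-> ((α <-> α) && α)) = 8 -> 3 = 3
α && β = 5 && 2 = 2
!(α && β) = !2 = 6
!!(α && β) = !6 = 2
!β = !2 = 6
!β && β = 6 && 2 = 2
β -> β = 2 -> 2 = 8
β -> (β -> β) = 2 -> 8 = 8
α <-> (β -> (β -> β)) = 5 <-> 8 = 5
(!β && β) && (α <-> (β -> (β -> β))) = 2 && 5 = 2
!!(α && β) && ((!β && β) && (α <-> (β -> (β -> β)))) = 2 && 2 = 2
(((β && α) <-> (β && α)) -> (!(β -> β) <-> ((α <-> α) && α))) -> (!!(α && β) && ((!β && β) && (α <-> (β -> (β -> β))))) = 3 -> 2 = 7

7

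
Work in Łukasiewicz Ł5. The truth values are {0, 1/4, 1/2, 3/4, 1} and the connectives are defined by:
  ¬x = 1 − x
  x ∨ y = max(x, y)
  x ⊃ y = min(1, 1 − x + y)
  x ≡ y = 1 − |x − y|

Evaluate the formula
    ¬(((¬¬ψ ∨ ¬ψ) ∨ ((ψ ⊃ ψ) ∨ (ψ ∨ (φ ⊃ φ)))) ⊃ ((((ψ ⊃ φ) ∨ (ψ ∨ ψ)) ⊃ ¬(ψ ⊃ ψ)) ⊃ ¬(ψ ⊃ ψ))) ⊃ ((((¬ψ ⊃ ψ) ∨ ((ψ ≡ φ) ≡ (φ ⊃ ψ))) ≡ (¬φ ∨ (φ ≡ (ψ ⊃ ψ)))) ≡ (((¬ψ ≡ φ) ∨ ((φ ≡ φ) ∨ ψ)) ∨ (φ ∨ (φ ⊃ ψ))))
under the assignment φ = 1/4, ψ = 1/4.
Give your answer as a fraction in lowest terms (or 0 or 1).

¬ψ = ¬1/4 = 3/4
¬¬ψ = ¬3/4 = 1/4
¬ψ = ¬1/4 = 3/4
¬¬ψ ∨ ¬ψ = 1/4 ∨ 3/4 = 3/4
ψ ⊃ ψ = 1/4 ⊃ 1/4 = 1
φ ⊃ φ = 1/4 ⊃ 1/4 = 1
ψ ∨ (φ ⊃ φ) = 1/4 ∨ 1 = 1
(ψ ⊃ ψ) ∨ (ψ ∨ (φ ⊃ φ)) = 1 ∨ 1 = 1
(¬¬ψ ∨ ¬ψ) ∨ ((ψ ⊃ ψ) ∨ (ψ ∨ (φ ⊃ φ))) = 3/4 ∨ 1 = 1
ψ ⊃ φ = 1/4 ⊃ 1/4 = 1
ψ ∨ ψ = 1/4 ∨ 1/4 = 1/4
(ψ ⊃ φ) ∨ (ψ ∨ ψ) = 1 ∨ 1/4 = 1
ψ ⊃ ψ = 1/4 ⊃ 1/4 = 1
¬(ψ ⊃ ψ) = ¬1 = 0
((ψ ⊃ φ) ∨ (ψ ∨ ψ)) ⊃ ¬(ψ ⊃ ψ) = 1 ⊃ 0 = 0
ψ ⊃ ψ = 1/4 ⊃ 1/4 = 1
¬(ψ ⊃ ψ) = ¬1 = 0
(((ψ ⊃ φ) ∨ (ψ ∨ ψ)) ⊃ ¬(ψ ⊃ ψ)) ⊃ ¬(ψ ⊃ ψ) = 0 ⊃ 0 = 1
((¬¬ψ ∨ ¬ψ) ∨ ((ψ ⊃ ψ) ∨ (ψ ∨ (φ ⊃ φ)))) ⊃ ((((ψ ⊃ φ) ∨ (ψ ∨ ψ)) ⊃ ¬(ψ ⊃ ψ)) ⊃ ¬(ψ ⊃ ψ)) = 1 ⊃ 1 = 1
¬(((¬¬ψ ∨ ¬ψ) ∨ ((ψ ⊃ ψ) ∨ (ψ ∨ (φ ⊃ φ)))) ⊃ ((((ψ ⊃ φ) ∨ (ψ ∨ ψ)) ⊃ ¬(ψ ⊃ ψ)) ⊃ ¬(ψ ⊃ ψ))) = ¬1 = 0
¬ψ = ¬1/4 = 3/4
¬ψ ⊃ ψ = 3/4 ⊃ 1/4 = 1/2
ψ ≡ φ = 1/4 ≡ 1/4 = 1
φ ⊃ ψ = 1/4 ⊃ 1/4 = 1
(ψ ≡ φ) ≡ (φ ⊃ ψ) = 1 ≡ 1 = 1
(¬ψ ⊃ ψ) ∨ ((ψ ≡ φ) ≡ (φ ⊃ ψ)) = 1/2 ∨ 1 = 1
¬φ = ¬1/4 = 3/4
ψ ⊃ ψ = 1/4 ⊃ 1/4 = 1
φ ≡ (ψ ⊃ ψ) = 1/4 ≡ 1 = 1/4
¬φ ∨ (φ ≡ (ψ ⊃ ψ)) = 3/4 ∨ 1/4 = 3/4
((¬ψ ⊃ ψ) ∨ ((ψ ≡ φ) ≡ (φ ⊃ ψ))) ≡ (¬φ ∨ (φ ≡ (ψ ⊃ ψ))) = 1 ≡ 3/4 = 3/4
¬ψ = ¬1/4 = 3/4
¬ψ ≡ φ = 3/4 ≡ 1/4 = 1/2
φ ≡ φ = 1/4 ≡ 1/4 = 1
(φ ≡ φ) ∨ ψ = 1 ∨ 1/4 = 1
(¬ψ ≡ φ) ∨ ((φ ≡ φ) ∨ ψ) = 1/2 ∨ 1 = 1
φ ⊃ ψ = 1/4 ⊃ 1/4 = 1
φ ∨ (φ ⊃ ψ) = 1/4 ∨ 1 = 1
((¬ψ ≡ φ) ∨ ((φ ≡ φ) ∨ ψ)) ∨ (φ ∨ (φ ⊃ ψ)) = 1 ∨ 1 = 1
(((¬ψ ⊃ ψ) ∨ ((ψ ≡ φ) ≡ (φ ⊃ ψ))) ≡ (¬φ ∨ (φ ≡ (ψ ⊃ ψ)))) ≡ (((¬ψ ≡ φ) ∨ ((φ ≡ φ) ∨ ψ)) ∨ (φ ∨ (φ ⊃ ψ))) = 3/4 ≡ 1 = 3/4
¬(((¬¬ψ ∨ ¬ψ) ∨ ((ψ ⊃ ψ) ∨ (ψ ∨ (φ ⊃ φ)))) ⊃ ((((ψ ⊃ φ) ∨ (ψ ∨ ψ)) ⊃ ¬(ψ ⊃ ψ)) ⊃ ¬(ψ ⊃ ψ))) ⊃ ((((¬ψ ⊃ ψ) ∨ ((ψ ≡ φ) ≡ (φ ⊃ ψ))) ≡ (¬φ ∨ (φ ≡ (ψ ⊃ ψ)))) ≡ (((¬ψ ≡ φ) ∨ ((φ ≡ φ) ∨ ψ)) ∨ (φ ∨ (φ ⊃ ψ)))) = 0 ⊃ 3/4 = 1

1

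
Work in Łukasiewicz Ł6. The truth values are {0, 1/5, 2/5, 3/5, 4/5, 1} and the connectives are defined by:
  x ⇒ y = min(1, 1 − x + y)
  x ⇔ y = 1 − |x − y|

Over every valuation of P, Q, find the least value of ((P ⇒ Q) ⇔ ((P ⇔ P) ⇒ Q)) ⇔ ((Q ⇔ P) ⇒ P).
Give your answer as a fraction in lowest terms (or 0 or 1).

3/5

Take P = 2/5, Q = 0:
P ⇒ Q = 2/5 ⇒ 0 = 3/5
P ⇔ P = 2/5 ⇔ 2/5 = 1
(P ⇔ P) ⇒ Q = 1 ⇒ 0 = 0
(P ⇒ Q) ⇔ ((P ⇔ P) ⇒ Q) = 3/5 ⇔ 0 = 2/5
Q ⇔ P = 0 ⇔ 2/5 = 3/5
(Q ⇔ P) ⇒ P = 3/5 ⇒ 2/5 = 4/5
((P ⇒ Q) ⇔ ((P ⇔ P) ⇒ Q)) ⇔ ((Q ⇔ P) ⇒ P) = 2/5 ⇔ 4/5 = 3/5
No assignment yields a value below 3/5, so this is the minimum.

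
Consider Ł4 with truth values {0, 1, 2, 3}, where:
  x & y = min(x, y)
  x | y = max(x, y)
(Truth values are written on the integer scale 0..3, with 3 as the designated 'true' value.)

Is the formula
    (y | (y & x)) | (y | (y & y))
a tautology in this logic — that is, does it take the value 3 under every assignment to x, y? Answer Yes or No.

No

Counterexample: take x = 0, y = 0.
y & x = 0 & 0 = 0
y | (y & x) = 0 | 0 = 0
y & y = 0 & 0 = 0
y | (y & y) = 0 | 0 = 0
(y | (y & x)) | (y | (y & y)) = 0 | 0 = 0
This gives 0 ≠ 3.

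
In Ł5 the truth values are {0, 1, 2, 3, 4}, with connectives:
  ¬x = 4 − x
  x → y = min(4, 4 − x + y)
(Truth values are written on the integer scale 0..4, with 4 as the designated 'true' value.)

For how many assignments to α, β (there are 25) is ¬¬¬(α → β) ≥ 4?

value 4: 1 assignment (counts)
value 3: 2 assignments
value 2: 3 assignments
value 1: 4 assignments
value 0: 15 assignments
So 1 of the 25 assignments meets the threshold.

1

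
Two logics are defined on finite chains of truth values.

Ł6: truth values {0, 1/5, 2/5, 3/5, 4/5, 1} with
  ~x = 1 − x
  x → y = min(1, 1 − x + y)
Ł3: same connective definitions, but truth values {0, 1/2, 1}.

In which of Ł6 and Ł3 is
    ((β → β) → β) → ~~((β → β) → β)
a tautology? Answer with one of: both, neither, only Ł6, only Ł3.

In Ł6: every assignment gives 1 — tautology.
In Ł3: every assignment gives 1 — tautology.

both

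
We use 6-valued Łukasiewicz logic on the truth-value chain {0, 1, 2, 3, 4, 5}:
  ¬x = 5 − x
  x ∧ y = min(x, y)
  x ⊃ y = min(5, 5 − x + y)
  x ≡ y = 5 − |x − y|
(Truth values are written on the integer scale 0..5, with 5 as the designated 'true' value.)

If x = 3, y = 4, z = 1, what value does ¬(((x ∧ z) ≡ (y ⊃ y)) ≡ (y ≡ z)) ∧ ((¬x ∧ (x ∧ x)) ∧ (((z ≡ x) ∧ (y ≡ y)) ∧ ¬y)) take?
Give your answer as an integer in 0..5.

1

x ∧ z = 3 ∧ 1 = 1
y ⊃ y = 4 ⊃ 4 = 5
(x ∧ z) ≡ (y ⊃ y) = 1 ≡ 5 = 1
y ≡ z = 4 ≡ 1 = 2
((x ∧ z) ≡ (y ⊃ y)) ≡ (y ≡ z) = 1 ≡ 2 = 4
¬(((x ∧ z) ≡ (y ⊃ y)) ≡ (y ≡ z)) = ¬4 = 1
¬x = ¬3 = 2
x ∧ x = 3 ∧ 3 = 3
¬x ∧ (x ∧ x) = 2 ∧ 3 = 2
z ≡ x = 1 ≡ 3 = 3
y ≡ y = 4 ≡ 4 = 5
(z ≡ x) ∧ (y ≡ y) = 3 ∧ 5 = 3
¬y = ¬4 = 1
((z ≡ x) ∧ (y ≡ y)) ∧ ¬y = 3 ∧ 1 = 1
(¬x ∧ (x ∧ x)) ∧ (((z ≡ x) ∧ (y ≡ y)) ∧ ¬y) = 2 ∧ 1 = 1
¬(((x ∧ z) ≡ (y ⊃ y)) ≡ (y ≡ z)) ∧ ((¬x ∧ (x ∧ x)) ∧ (((z ≡ x) ∧ (y ≡ y)) ∧ ¬y)) = 1 ∧ 1 = 1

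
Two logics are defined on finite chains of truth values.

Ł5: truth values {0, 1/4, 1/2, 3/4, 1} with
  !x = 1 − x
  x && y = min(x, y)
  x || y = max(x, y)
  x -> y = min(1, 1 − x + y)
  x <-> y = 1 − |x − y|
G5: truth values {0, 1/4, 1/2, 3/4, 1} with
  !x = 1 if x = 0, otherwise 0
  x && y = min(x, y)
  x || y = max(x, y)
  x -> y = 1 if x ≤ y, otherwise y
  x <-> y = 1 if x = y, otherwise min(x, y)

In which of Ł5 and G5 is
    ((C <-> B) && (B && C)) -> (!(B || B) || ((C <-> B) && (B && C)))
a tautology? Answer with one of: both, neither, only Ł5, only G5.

In Ł5: every assignment gives 1 — tautology.
In G5: every assignment gives 1 — tautology.

both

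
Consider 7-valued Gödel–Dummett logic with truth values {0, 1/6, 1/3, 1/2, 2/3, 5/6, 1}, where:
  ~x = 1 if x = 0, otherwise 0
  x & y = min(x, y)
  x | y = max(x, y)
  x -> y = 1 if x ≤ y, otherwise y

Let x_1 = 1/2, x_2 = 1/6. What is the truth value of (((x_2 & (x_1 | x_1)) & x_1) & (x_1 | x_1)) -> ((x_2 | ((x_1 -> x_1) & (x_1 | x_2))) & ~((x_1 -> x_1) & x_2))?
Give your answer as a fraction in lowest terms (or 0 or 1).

x_1 | x_1 = 1/2 | 1/2 = 1/2
x_2 & (x_1 | x_1) = 1/6 & 1/2 = 1/6
(x_2 & (x_1 | x_1)) & x_1 = 1/6 & 1/2 = 1/6
x_1 | x_1 = 1/2 | 1/2 = 1/2
((x_2 & (x_1 | x_1)) & x_1) & (x_1 | x_1) = 1/6 & 1/2 = 1/6
x_1 -> x_1 = 1/2 -> 1/2 = 1
x_1 | x_2 = 1/2 | 1/6 = 1/2
(x_1 -> x_1) & (x_1 | x_2) = 1 & 1/2 = 1/2
x_2 | ((x_1 -> x_1) & (x_1 | x_2)) = 1/6 | 1/2 = 1/2
x_1 -> x_1 = 1/2 -> 1/2 = 1
(x_1 -> x_1) & x_2 = 1 & 1/6 = 1/6
~((x_1 -> x_1) & x_2) = ~1/6 = 0
(x_2 | ((x_1 -> x_1) & (x_1 | x_2))) & ~((x_1 -> x_1) & x_2) = 1/2 & 0 = 0
(((x_2 & (x_1 | x_1)) & x_1) & (x_1 | x_1)) -> ((x_2 | ((x_1 -> x_1) & (x_1 | x_2))) & ~((x_1 -> x_1) & x_2)) = 1/6 -> 0 = 0

0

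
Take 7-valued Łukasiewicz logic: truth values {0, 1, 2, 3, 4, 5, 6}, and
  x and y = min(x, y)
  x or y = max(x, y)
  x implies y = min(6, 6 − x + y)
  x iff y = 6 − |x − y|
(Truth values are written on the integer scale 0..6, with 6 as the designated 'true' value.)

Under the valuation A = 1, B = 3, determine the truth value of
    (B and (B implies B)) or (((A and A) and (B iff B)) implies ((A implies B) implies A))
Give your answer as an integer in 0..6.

B implies B = 3 implies 3 = 6
B and (B implies B) = 3 and 6 = 3
A and A = 1 and 1 = 1
B iff B = 3 iff 3 = 6
(A and A) and (B iff B) = 1 and 6 = 1
A implies B = 1 implies 3 = 6
(A implies B) implies A = 6 implies 1 = 1
((A and A) and (B iff B)) implies ((A implies B) implies A) = 1 implies 1 = 6
(B and (B implies B)) or (((A and A) and (B iff B)) implies ((A implies B) implies A)) = 3 or 6 = 6

6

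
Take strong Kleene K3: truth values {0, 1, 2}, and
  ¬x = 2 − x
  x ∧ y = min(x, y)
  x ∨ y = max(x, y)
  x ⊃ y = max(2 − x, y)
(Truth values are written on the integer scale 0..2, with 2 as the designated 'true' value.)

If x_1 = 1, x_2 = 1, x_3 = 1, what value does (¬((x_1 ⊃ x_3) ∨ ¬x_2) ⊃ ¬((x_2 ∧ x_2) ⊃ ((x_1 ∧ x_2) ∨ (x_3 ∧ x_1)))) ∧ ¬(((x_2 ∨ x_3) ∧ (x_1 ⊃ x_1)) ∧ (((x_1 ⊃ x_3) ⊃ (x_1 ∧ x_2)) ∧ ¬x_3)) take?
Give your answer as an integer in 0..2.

1

x_1 ⊃ x_3 = 1 ⊃ 1 = 1
¬x_2 = ¬1 = 1
(x_1 ⊃ x_3) ∨ ¬x_2 = 1 ∨ 1 = 1
¬((x_1 ⊃ x_3) ∨ ¬x_2) = ¬1 = 1
x_2 ∧ x_2 = 1 ∧ 1 = 1
x_1 ∧ x_2 = 1 ∧ 1 = 1
x_3 ∧ x_1 = 1 ∧ 1 = 1
(x_1 ∧ x_2) ∨ (x_3 ∧ x_1) = 1 ∨ 1 = 1
(x_2 ∧ x_2) ⊃ ((x_1 ∧ x_2) ∨ (x_3 ∧ x_1)) = 1 ⊃ 1 = 1
¬((x_2 ∧ x_2) ⊃ ((x_1 ∧ x_2) ∨ (x_3 ∧ x_1))) = ¬1 = 1
¬((x_1 ⊃ x_3) ∨ ¬x_2) ⊃ ¬((x_2 ∧ x_2) ⊃ ((x_1 ∧ x_2) ∨ (x_3 ∧ x_1))) = 1 ⊃ 1 = 1
x_2 ∨ x_3 = 1 ∨ 1 = 1
x_1 ⊃ x_1 = 1 ⊃ 1 = 1
(x_2 ∨ x_3) ∧ (x_1 ⊃ x_1) = 1 ∧ 1 = 1
x_1 ⊃ x_3 = 1 ⊃ 1 = 1
x_1 ∧ x_2 = 1 ∧ 1 = 1
(x_1 ⊃ x_3) ⊃ (x_1 ∧ x_2) = 1 ⊃ 1 = 1
¬x_3 = ¬1 = 1
((x_1 ⊃ x_3) ⊃ (x_1 ∧ x_2)) ∧ ¬x_3 = 1 ∧ 1 = 1
((x_2 ∨ x_3) ∧ (x_1 ⊃ x_1)) ∧ (((x_1 ⊃ x_3) ⊃ (x_1 ∧ x_2)) ∧ ¬x_3) = 1 ∧ 1 = 1
¬(((x_2 ∨ x_3) ∧ (x_1 ⊃ x_1)) ∧ (((x_1 ⊃ x_3) ⊃ (x_1 ∧ x_2)) ∧ ¬x_3)) = ¬1 = 1
(¬((x_1 ⊃ x_3) ∨ ¬x_2) ⊃ ¬((x_2 ∧ x_2) ⊃ ((x_1 ∧ x_2) ∨ (x_3 ∧ x_1)))) ∧ ¬(((x_2 ∨ x_3) ∧ (x_1 ⊃ x_1)) ∧ (((x_1 ⊃ x_3) ⊃ (x_1 ∧ x_2)) ∧ ¬x_3)) = 1 ∧ 1 = 1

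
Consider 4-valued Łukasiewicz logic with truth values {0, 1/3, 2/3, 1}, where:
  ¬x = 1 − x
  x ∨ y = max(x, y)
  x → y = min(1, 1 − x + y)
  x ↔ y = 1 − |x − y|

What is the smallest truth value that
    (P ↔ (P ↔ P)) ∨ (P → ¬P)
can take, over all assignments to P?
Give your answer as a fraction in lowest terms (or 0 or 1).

Take P = 2/3:
P ↔ P = 2/3 ↔ 2/3 = 1
P ↔ (P ↔ P) = 2/3 ↔ 1 = 2/3
¬P = ¬2/3 = 1/3
P → ¬P = 2/3 → 1/3 = 2/3
(P ↔ (P ↔ P)) ∨ (P → ¬P) = 2/3 ∨ 2/3 = 2/3
No assignment yields a value below 2/3, so this is the minimum.

2/3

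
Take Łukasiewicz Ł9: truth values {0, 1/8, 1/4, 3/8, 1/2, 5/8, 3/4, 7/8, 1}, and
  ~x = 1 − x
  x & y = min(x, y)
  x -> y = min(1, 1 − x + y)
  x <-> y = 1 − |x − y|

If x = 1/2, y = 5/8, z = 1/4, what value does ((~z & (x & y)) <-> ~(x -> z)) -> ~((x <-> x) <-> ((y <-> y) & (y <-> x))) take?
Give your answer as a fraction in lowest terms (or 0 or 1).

~z = ~1/4 = 3/4
x & y = 1/2 & 5/8 = 1/2
~z & (x & y) = 3/4 & 1/2 = 1/2
x -> z = 1/2 -> 1/4 = 3/4
~(x -> z) = ~3/4 = 1/4
(~z & (x & y)) <-> ~(x -> z) = 1/2 <-> 1/4 = 3/4
x <-> x = 1/2 <-> 1/2 = 1
y <-> y = 5/8 <-> 5/8 = 1
y <-> x = 5/8 <-> 1/2 = 7/8
(y <-> y) & (y <-> x) = 1 & 7/8 = 7/8
(x <-> x) <-> ((y <-> y) & (y <-> x)) = 1 <-> 7/8 = 7/8
~((x <-> x) <-> ((y <-> y) & (y <-> x))) = ~7/8 = 1/8
((~z & (x & y)) <-> ~(x -> z)) -> ~((x <-> x) <-> ((y <-> y) & (y <-> x))) = 3/4 -> 1/8 = 3/8

3/8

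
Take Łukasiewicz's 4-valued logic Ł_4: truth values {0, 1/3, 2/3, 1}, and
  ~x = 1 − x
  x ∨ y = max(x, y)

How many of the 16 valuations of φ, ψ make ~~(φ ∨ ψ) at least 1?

φ = 0, ψ = 0 ↦ 0  <
φ = 0, ψ = 1/3 ↦ 1/3  <
φ = 0, ψ = 2/3 ↦ 2/3  <
φ = 0, ψ = 1 ↦ 1  ≥
φ = 1/3, ψ = 0 ↦ 1/3  <
φ = 1/3, ψ = 1/3 ↦ 1/3  <
φ = 1/3, ψ = 2/3 ↦ 2/3  <
φ = 1/3, ψ = 1 ↦ 1  ≥
φ = 2/3, ψ = 0 ↦ 2/3  <
φ = 2/3, ψ = 1/3 ↦ 2/3  <
φ = 2/3, ψ = 2/3 ↦ 2/3  <
φ = 2/3, ψ = 1 ↦ 1  ≥
φ = 1, ψ = 0 ↦ 1  ≥
φ = 1, ψ = 1/3 ↦ 1  ≥
φ = 1, ψ = 2/3 ↦ 1  ≥
φ = 1, ψ = 1 ↦ 1  ≥
So 7 of the 16 assignments meet the threshold.

7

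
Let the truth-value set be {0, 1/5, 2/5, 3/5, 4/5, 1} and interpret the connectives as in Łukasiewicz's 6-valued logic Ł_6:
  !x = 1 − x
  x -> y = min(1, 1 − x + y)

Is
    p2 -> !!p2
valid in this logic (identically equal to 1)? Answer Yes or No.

p2 = 0 ↦ 1
p2 = 1/5 ↦ 1
p2 = 2/5 ↦ 1
p2 = 3/5 ↦ 1
p2 = 4/5 ↦ 1
p2 = 1 ↦ 1
Every assignment gives a value ≥ 1.

Yes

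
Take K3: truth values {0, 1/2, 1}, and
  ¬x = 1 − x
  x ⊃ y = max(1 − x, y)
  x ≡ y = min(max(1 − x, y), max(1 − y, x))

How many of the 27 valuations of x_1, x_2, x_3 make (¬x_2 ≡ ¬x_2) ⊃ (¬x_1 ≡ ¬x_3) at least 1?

value 1: 6 assignments (counts)
value 1/2: 17 assignments
value 0: 4 assignments
So 6 of the 27 assignments meet the threshold.

6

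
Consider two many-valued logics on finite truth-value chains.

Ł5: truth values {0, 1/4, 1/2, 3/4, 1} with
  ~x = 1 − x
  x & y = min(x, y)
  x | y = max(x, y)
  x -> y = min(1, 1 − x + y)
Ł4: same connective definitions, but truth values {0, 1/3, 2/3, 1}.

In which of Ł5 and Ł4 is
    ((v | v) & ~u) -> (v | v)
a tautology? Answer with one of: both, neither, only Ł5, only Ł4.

In Ł5: every assignment gives 1 — tautology.
In Ł4: every assignment gives 1 — tautology.

both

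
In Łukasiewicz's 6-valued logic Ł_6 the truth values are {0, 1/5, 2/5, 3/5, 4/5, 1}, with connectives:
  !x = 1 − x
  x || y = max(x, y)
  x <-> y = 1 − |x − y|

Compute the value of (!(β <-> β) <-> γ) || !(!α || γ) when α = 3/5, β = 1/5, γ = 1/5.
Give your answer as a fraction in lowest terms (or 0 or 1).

β <-> β = 1/5 <-> 1/5 = 1
!(β <-> β) = !1 = 0
!(β <-> β) <-> γ = 0 <-> 1/5 = 4/5
!α = !3/5 = 2/5
!α || γ = 2/5 || 1/5 = 2/5
!(!α || γ) = !2/5 = 3/5
(!(β <-> β) <-> γ) || !(!α || γ) = 4/5 || 3/5 = 4/5

4/5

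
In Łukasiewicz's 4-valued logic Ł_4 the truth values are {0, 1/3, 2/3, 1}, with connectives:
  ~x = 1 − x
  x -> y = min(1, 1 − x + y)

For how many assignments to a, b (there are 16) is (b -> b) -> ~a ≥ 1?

a = 0, b = 0 ↦ 1  ≥
a = 0, b = 1/3 ↦ 1  ≥
a = 0, b = 2/3 ↦ 1  ≥
a = 0, b = 1 ↦ 1  ≥
a = 1/3, b = 0 ↦ 2/3  <
a = 1/3, b = 1/3 ↦ 2/3  <
a = 1/3, b = 2/3 ↦ 2/3  <
a = 1/3, b = 1 ↦ 2/3  <
a = 2/3, b = 0 ↦ 1/3  <
a = 2/3, b = 1/3 ↦ 1/3  <
a = 2/3, b = 2/3 ↦ 1/3  <
a = 2/3, b = 1 ↦ 1/3  <
a = 1, b = 0 ↦ 0  <
a = 1, b = 1/3 ↦ 0  <
a = 1, b = 2/3 ↦ 0  <
a = 1, b = 1 ↦ 0  <
So 4 of the 16 assignments meet the threshold.

4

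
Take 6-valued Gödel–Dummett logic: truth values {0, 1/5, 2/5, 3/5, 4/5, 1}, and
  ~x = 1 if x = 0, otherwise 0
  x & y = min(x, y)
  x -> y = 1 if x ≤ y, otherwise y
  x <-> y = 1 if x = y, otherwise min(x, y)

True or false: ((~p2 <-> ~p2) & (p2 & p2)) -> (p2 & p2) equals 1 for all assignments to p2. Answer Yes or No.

p2 = 0 ↦ 1
p2 = 1/5 ↦ 1
p2 = 2/5 ↦ 1
p2 = 3/5 ↦ 1
p2 = 4/5 ↦ 1
p2 = 1 ↦ 1
Every assignment gives a value ≥ 1.

Yes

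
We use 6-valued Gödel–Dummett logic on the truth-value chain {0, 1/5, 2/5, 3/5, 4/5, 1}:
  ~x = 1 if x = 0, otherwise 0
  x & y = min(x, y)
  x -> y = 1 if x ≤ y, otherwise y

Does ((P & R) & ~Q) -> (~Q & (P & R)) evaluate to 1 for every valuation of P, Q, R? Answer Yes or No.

At P = 1, Q = 1, R = 2/5, for instance:
P & R = 1 & 2/5 = 2/5
~Q = ~1 = 0
(P & R) & ~Q = 2/5 & 0 = 0
~Q & (P & R) = 0 & 2/5 = 0
((P & R) & ~Q) -> (~Q & (P & R)) = 0 -> 0 = 1
and checking the remaining 215 assignments likewise gives ≥ 1 in every case.

Yes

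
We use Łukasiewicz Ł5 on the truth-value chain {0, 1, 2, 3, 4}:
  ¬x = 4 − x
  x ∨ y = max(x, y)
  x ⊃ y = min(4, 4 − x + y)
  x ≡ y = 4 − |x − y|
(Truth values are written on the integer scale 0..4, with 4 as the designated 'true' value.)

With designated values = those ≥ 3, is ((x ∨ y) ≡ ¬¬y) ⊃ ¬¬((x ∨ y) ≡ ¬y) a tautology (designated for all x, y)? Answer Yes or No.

No

Counterexample: take x = 0, y = 0.
x ∨ y = 0 ∨ 0 = 0
¬y = ¬0 = 4
¬¬y = ¬4 = 0
(x ∨ y) ≡ ¬¬y = 0 ≡ 0 = 4
x ∨ y = 0 ∨ 0 = 0
¬y = ¬0 = 4
(x ∨ y) ≡ ¬y = 0 ≡ 4 = 0
¬((x ∨ y) ≡ ¬y) = ¬0 = 4
¬¬((x ∨ y) ≡ ¬y) = ¬4 = 0
((x ∨ y) ≡ ¬¬y) ⊃ ¬¬((x ∨ y) ≡ ¬y) = 4 ⊃ 0 = 0
This gives 0, which is below 3.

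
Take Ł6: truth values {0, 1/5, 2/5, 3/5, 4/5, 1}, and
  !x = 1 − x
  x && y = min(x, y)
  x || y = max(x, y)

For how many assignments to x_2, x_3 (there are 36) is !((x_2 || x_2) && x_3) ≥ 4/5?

value 1: 11 assignments (counts)
value 4/5: 9 assignments (counts)
value 3/5: 7 assignments
value 2/5: 5 assignments
value 1/5: 3 assignments
value 0: 1 assignment
So 20 of the 36 assignments meet the threshold.

20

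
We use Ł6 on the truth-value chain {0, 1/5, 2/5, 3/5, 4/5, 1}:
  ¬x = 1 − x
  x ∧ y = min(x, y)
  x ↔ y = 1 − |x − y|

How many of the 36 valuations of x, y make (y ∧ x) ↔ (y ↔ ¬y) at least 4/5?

19

value 1: 8 assignments (counts)
value 4/5: 11 assignments (counts)
value 3/5: 10 assignments
value 2/5: 3 assignments
value 1/5: 3 assignments
value 0: 1 assignment
So 19 of the 36 assignments meet the threshold.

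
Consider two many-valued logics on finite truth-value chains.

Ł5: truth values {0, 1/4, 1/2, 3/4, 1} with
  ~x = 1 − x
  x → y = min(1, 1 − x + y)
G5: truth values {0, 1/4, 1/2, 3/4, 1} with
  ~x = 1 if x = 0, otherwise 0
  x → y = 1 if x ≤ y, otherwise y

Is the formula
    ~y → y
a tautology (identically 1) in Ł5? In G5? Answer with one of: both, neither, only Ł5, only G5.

neither

In Ł5: at y = 0 the value is 0 — not a tautology.
In G5: at y = 0 the value is 0 — not a tautology.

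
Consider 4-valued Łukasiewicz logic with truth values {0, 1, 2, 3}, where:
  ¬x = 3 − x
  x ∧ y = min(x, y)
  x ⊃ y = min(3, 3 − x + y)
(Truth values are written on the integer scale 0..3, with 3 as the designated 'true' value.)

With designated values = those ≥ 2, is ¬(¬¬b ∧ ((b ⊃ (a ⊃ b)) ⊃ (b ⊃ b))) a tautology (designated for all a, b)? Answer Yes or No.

Counterexample: take a = 0, b = 2.
¬b = ¬2 = 1
¬¬b = ¬1 = 2
a ⊃ b = 0 ⊃ 2 = 3
b ⊃ (a ⊃ b) = 2 ⊃ 3 = 3
b ⊃ b = 2 ⊃ 2 = 3
(b ⊃ (a ⊃ b)) ⊃ (b ⊃ b) = 3 ⊃ 3 = 3
¬¬b ∧ ((b ⊃ (a ⊃ b)) ⊃ (b ⊃ b)) = 2 ∧ 3 = 2
¬(¬¬b ∧ ((b ⊃ (a ⊃ b)) ⊃ (b ⊃ b))) = ¬2 = 1
This gives 1, which is below 2.

No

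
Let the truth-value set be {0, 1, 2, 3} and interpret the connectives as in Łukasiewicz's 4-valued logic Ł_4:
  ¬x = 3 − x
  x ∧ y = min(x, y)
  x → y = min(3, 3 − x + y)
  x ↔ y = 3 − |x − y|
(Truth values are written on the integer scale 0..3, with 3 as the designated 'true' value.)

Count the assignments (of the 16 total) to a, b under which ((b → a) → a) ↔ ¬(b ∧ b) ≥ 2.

a = 0, b = 0 ↦ 0  <
a = 0, b = 1 ↦ 2  ≥
a = 0, b = 2 ↦ 2  ≥
a = 0, b = 3 ↦ 0  <
a = 1, b = 0 ↦ 1  <
a = 1, b = 1 ↦ 2  ≥
a = 1, b = 2 ↦ 2  ≥
a = 1, b = 3 ↦ 0  <
a = 2, b = 0 ↦ 2  ≥
a = 2, b = 1 ↦ 3  ≥
a = 2, b = 2 ↦ 2  ≥
a = 2, b = 3 ↦ 0  <
a = 3, b = 0 ↦ 3  ≥
a = 3, b = 1 ↦ 2  ≥
a = 3, b = 2 ↦ 1  <
a = 3, b = 3 ↦ 0  <
So 9 of the 16 assignments meet the threshold.

9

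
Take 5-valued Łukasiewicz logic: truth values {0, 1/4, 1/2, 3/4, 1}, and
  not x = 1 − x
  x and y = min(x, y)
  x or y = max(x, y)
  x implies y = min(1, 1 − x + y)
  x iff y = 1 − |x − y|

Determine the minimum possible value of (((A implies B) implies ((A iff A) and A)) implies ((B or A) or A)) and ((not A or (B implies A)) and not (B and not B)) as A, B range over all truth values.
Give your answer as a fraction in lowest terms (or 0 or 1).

Take A = 0, B = 1/2:
A implies B = 0 implies 1/2 = 1
A iff A = 0 iff 0 = 1
(A iff A) and A = 1 and 0 = 0
(A implies B) implies ((A iff A) and A) = 1 implies 0 = 0
B or A = 1/2 or 0 = 1/2
(B or A) or A = 1/2 or 0 = 1/2
((A implies B) implies ((A iff A) and A)) implies ((B or A) or A) = 0 implies 1/2 = 1
not A = not 0 = 1
B implies A = 1/2 implies 0 = 1/2
not A or (B implies A) = 1 or 1/2 = 1
not B = not 1/2 = 1/2
B and not B = 1/2 and 1/2 = 1/2
not (B and not B) = not 1/2 = 1/2
(not A or (B implies A)) and not (B and not B) = 1 and 1/2 = 1/2
(((A implies B) implies ((A iff A) and A)) implies ((B or A) or A)) and ((not A or (B implies A)) and not (B and not B)) = 1 and 1/2 = 1/2
No assignment yields a value below 1/2, so this is the minimum.

1/2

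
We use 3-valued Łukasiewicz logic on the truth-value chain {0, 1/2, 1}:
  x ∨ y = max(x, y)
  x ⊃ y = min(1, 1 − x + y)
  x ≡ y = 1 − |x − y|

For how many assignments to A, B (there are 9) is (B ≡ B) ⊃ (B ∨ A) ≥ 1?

5

A = 0, B = 0 ↦ 0  <
A = 0, B = 1/2 ↦ 1/2  <
A = 0, B = 1 ↦ 1  ≥
A = 1/2, B = 0 ↦ 1/2  <
A = 1/2, B = 1/2 ↦ 1/2  <
A = 1/2, B = 1 ↦ 1  ≥
A = 1, B = 0 ↦ 1  ≥
A = 1, B = 1/2 ↦ 1  ≥
A = 1, B = 1 ↦ 1  ≥
So 5 of the 9 assignments meet the threshold.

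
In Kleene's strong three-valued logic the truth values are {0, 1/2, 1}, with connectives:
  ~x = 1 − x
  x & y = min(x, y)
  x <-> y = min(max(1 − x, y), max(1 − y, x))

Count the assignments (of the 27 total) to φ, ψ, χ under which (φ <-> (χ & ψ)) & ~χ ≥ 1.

3

value 1: 3 assignments (counts)
value 1/2: 11 assignments
value 0: 13 assignments
So 3 of the 27 assignments meet the threshold.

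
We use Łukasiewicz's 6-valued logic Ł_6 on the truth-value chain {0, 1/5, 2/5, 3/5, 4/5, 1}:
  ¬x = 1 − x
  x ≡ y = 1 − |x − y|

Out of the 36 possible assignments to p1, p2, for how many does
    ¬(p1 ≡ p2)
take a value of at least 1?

2

value 1: 2 assignments (counts)
value 4/5: 4 assignments
value 3/5: 6 assignments
value 2/5: 8 assignments
value 1/5: 10 assignments
value 0: 6 assignments
So 2 of the 36 assignments meet the threshold.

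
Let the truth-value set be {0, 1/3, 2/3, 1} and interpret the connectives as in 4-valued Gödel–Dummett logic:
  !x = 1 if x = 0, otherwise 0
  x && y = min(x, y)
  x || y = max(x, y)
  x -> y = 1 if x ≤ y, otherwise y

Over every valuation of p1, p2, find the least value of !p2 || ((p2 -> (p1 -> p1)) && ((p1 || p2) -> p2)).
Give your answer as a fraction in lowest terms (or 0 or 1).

1/3

Take p1 = 2/3, p2 = 1/3:
!p2 = !1/3 = 0
p1 -> p1 = 2/3 -> 2/3 = 1
p2 -> (p1 -> p1) = 1/3 -> 1 = 1
p1 || p2 = 2/3 || 1/3 = 2/3
(p1 || p2) -> p2 = 2/3 -> 1/3 = 1/3
(p2 -> (p1 -> p1)) && ((p1 || p2) -> p2) = 1 && 1/3 = 1/3
!p2 || ((p2 -> (p1 -> p1)) && ((p1 || p2) -> p2)) = 0 || 1/3 = 1/3
No assignment yields a value below 1/3, so this is the minimum.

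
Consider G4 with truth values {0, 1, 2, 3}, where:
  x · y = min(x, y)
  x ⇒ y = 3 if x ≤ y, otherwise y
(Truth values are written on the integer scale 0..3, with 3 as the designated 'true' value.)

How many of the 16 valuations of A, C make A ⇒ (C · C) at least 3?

A = 0, C = 0 ↦ 3  ≥
A = 0, C = 1 ↦ 3  ≥
A = 0, C = 2 ↦ 3  ≥
A = 0, C = 3 ↦ 3  ≥
A = 1, C = 0 ↦ 0  <
A = 1, C = 1 ↦ 3  ≥
A = 1, C = 2 ↦ 3  ≥
A = 1, C = 3 ↦ 3  ≥
A = 2, C = 0 ↦ 0  <
A = 2, C = 1 ↦ 1  <
A = 2, C = 2 ↦ 3  ≥
A = 2, C = 3 ↦ 3  ≥
A = 3, C = 0 ↦ 0  <
A = 3, C = 1 ↦ 1  <
A = 3, C = 2 ↦ 2  <
A = 3, C = 3 ↦ 3  ≥
So 10 of the 16 assignments meet the threshold.

10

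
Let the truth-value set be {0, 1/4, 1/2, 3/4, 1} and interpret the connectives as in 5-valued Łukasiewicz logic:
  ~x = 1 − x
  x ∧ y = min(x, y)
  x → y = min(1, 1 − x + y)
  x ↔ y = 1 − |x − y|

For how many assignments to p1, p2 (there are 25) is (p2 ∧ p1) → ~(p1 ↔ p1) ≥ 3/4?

value 1: 9 assignments (counts)
value 3/4: 7 assignments (counts)
value 1/2: 5 assignments
value 1/4: 3 assignments
value 0: 1 assignment
So 16 of the 25 assignments meet the threshold.

16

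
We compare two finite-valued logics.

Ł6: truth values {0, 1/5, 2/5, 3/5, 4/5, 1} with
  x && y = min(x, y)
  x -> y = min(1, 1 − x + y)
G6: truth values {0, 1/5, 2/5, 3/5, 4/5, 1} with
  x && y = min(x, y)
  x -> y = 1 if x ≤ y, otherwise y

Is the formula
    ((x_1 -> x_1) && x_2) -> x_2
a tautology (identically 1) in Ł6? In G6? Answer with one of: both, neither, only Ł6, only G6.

In Ł6: every assignment gives 1 — tautology.
In G6: every assignment gives 1 — tautology.

both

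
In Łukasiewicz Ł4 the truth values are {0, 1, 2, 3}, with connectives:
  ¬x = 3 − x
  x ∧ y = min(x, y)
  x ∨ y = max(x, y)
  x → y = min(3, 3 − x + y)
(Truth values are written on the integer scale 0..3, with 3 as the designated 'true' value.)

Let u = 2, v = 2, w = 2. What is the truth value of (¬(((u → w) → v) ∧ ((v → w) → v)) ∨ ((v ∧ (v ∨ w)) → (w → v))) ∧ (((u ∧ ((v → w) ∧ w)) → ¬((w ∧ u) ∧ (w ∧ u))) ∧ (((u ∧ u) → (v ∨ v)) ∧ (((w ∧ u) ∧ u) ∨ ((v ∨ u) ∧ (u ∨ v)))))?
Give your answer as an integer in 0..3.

2

u → w = 2 → 2 = 3
(u → w) → v = 3 → 2 = 2
v → w = 2 → 2 = 3
(v → w) → v = 3 → 2 = 2
((u → w) → v) ∧ ((v → w) → v) = 2 ∧ 2 = 2
¬(((u → w) → v) ∧ ((v → w) → v)) = ¬2 = 1
v ∨ w = 2 ∨ 2 = 2
v ∧ (v ∨ w) = 2 ∧ 2 = 2
w → v = 2 → 2 = 3
(v ∧ (v ∨ w)) → (w → v) = 2 → 3 = 3
¬(((u → w) → v) ∧ ((v → w) → v)) ∨ ((v ∧ (v ∨ w)) → (w → v)) = 1 ∨ 3 = 3
v → w = 2 → 2 = 3
(v → w) ∧ w = 3 ∧ 2 = 2
u ∧ ((v → w) ∧ w) = 2 ∧ 2 = 2
w ∧ u = 2 ∧ 2 = 2
w ∧ u = 2 ∧ 2 = 2
(w ∧ u) ∧ (w ∧ u) = 2 ∧ 2 = 2
¬((w ∧ u) ∧ (w ∧ u)) = ¬2 = 1
(u ∧ ((v → w) ∧ w)) → ¬((w ∧ u) ∧ (w ∧ u)) = 2 → 1 = 2
u ∧ u = 2 ∧ 2 = 2
v ∨ v = 2 ∨ 2 = 2
(u ∧ u) → (v ∨ v) = 2 → 2 = 3
w ∧ u = 2 ∧ 2 = 2
(w ∧ u) ∧ u = 2 ∧ 2 = 2
v ∨ u = 2 ∨ 2 = 2
u ∨ v = 2 ∨ 2 = 2
(v ∨ u) ∧ (u ∨ v) = 2 ∧ 2 = 2
((w ∧ u) ∧ u) ∨ ((v ∨ u) ∧ (u ∨ v)) = 2 ∨ 2 = 2
((u ∧ u) → (v ∨ v)) ∧ (((w ∧ u) ∧ u) ∨ ((v ∨ u) ∧ (u ∨ v))) = 3 ∧ 2 = 2
((u ∧ ((v → w) ∧ w)) → ¬((w ∧ u) ∧ (w ∧ u))) ∧ (((u ∧ u) → (v ∨ v)) ∧ (((w ∧ u) ∧ u) ∨ ((v ∨ u) ∧ (u ∨ v)))) = 2 ∧ 2 = 2
(¬(((u → w) → v) ∧ ((v → w) → v)) ∨ ((v ∧ (v ∨ w)) → (w → v))) ∧ (((u ∧ ((v → w) ∧ w)) → ¬((w ∧ u) ∧ (w ∧ u))) ∧ (((u ∧ u) → (v ∨ v)) ∧ (((w ∧ u) ∧ u) ∨ ((v ∨ u) ∧ (u ∨ v))))) = 3 ∧ 2 = 2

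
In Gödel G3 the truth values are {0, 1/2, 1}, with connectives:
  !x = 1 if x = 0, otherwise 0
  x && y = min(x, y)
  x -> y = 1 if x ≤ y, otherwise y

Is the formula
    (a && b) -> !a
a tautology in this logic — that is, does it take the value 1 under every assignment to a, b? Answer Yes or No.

Counterexample: take a = 1/2, b = 1/2.
a && b = 1/2 && 1/2 = 1/2
!a = !1/2 = 0
(a && b) -> !a = 1/2 -> 0 = 0
This gives 0 ≠ 1.

No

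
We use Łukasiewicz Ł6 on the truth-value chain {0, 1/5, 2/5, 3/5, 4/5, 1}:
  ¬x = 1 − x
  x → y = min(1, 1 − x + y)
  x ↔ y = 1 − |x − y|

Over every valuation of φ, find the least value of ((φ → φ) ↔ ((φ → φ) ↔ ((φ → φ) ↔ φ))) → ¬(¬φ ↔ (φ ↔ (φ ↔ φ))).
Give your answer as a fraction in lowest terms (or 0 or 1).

Take φ = 3/5:
φ → φ = 3/5 → 3/5 = 1
φ → φ = 3/5 → 3/5 = 1
φ → φ = 3/5 → 3/5 = 1
(φ → φ) ↔ φ = 1 ↔ 3/5 = 3/5
(φ → φ) ↔ ((φ → φ) ↔ φ) = 1 ↔ 3/5 = 3/5
(φ → φ) ↔ ((φ → φ) ↔ ((φ → φ) ↔ φ)) = 1 ↔ 3/5 = 3/5
¬φ = ¬3/5 = 2/5
φ ↔ φ = 3/5 ↔ 3/5 = 1
φ ↔ (φ ↔ φ) = 3/5 ↔ 1 = 3/5
¬φ ↔ (φ ↔ (φ ↔ φ)) = 2/5 ↔ 3/5 = 4/5
¬(¬φ ↔ (φ ↔ (φ ↔ φ))) = ¬4/5 = 1/5
((φ → φ) ↔ ((φ → φ) ↔ ((φ → φ) ↔ φ))) → ¬(¬φ ↔ (φ ↔ (φ ↔ φ))) = 3/5 → 1/5 = 3/5
No assignment yields a value below 3/5, so this is the minimum.

3/5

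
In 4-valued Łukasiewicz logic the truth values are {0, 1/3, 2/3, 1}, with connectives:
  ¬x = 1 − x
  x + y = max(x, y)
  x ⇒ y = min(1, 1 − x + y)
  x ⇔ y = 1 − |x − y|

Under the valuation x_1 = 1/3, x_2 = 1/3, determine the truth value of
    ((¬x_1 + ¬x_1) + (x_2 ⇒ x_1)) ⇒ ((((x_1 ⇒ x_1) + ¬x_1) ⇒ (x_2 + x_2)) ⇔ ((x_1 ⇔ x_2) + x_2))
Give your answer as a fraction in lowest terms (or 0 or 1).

1/3

¬x_1 = ¬1/3 = 2/3
¬x_1 = ¬1/3 = 2/3
¬x_1 + ¬x_1 = 2/3 + 2/3 = 2/3
x_2 ⇒ x_1 = 1/3 ⇒ 1/3 = 1
(¬x_1 + ¬x_1) + (x_2 ⇒ x_1) = 2/3 + 1 = 1
x_1 ⇒ x_1 = 1/3 ⇒ 1/3 = 1
¬x_1 = ¬1/3 = 2/3
(x_1 ⇒ x_1) + ¬x_1 = 1 + 2/3 = 1
x_2 + x_2 = 1/3 + 1/3 = 1/3
((x_1 ⇒ x_1) + ¬x_1) ⇒ (x_2 + x_2) = 1 ⇒ 1/3 = 1/3
x_1 ⇔ x_2 = 1/3 ⇔ 1/3 = 1
(x_1 ⇔ x_2) + x_2 = 1 + 1/3 = 1
(((x_1 ⇒ x_1) + ¬x_1) ⇒ (x_2 + x_2)) ⇔ ((x_1 ⇔ x_2) + x_2) = 1/3 ⇔ 1 = 1/3
((¬x_1 + ¬x_1) + (x_2 ⇒ x_1)) ⇒ ((((x_1 ⇒ x_1) + ¬x_1) ⇒ (x_2 + x_2)) ⇔ ((x_1 ⇔ x_2) + x_2)) = 1 ⇒ 1/3 = 1/3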